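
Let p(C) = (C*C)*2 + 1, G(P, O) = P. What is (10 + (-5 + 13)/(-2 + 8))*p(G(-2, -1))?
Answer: 102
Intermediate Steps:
p(C) = 1 + 2*C² (p(C) = C²*2 + 1 = 2*C² + 1 = 1 + 2*C²)
(10 + (-5 + 13)/(-2 + 8))*p(G(-2, -1)) = (10 + (-5 + 13)/(-2 + 8))*(1 + 2*(-2)²) = (10 + 8/6)*(1 + 2*4) = (10 + 8*(⅙))*(1 + 8) = (10 + 4/3)*9 = (34/3)*9 = 102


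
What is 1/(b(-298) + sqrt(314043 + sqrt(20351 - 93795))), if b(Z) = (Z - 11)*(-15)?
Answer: 1/(4635 + sqrt(314043 + 2*I*sqrt(18361))) ≈ 0.00019248 - 9.0e-9*I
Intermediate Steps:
b(Z) = 165 - 15*Z (b(Z) = (-11 + Z)*(-15) = 165 - 15*Z)
1/(b(-298) + sqrt(314043 + sqrt(20351 - 93795))) = 1/((165 - 15*(-298)) + sqrt(314043 + sqrt(20351 - 93795))) = 1/((165 + 4470) + sqrt(314043 + sqrt(-73444))) = 1/(4635 + sqrt(314043 + 2*I*sqrt(18361)))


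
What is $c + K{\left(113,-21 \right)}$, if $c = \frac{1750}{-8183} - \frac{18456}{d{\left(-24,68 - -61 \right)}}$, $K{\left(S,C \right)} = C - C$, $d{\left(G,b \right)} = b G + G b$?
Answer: $\frac{834461}{301602} \approx 2.7668$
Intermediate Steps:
$d{\left(G,b \right)} = 2 G b$ ($d{\left(G,b \right)} = G b + G b = 2 G b$)
$K{\left(S,C \right)} = 0$
$c = \frac{834461}{301602}$ ($c = \frac{1750}{-8183} - \frac{18456}{2 \left(-24\right) \left(68 - -61\right)} = 1750 \left(- \frac{1}{8183}\right) - \frac{18456}{2 \left(-24\right) \left(68 + 61\right)} = - \frac{250}{1169} - \frac{18456}{2 \left(-24\right) 129} = - \frac{250}{1169} - \frac{18456}{-6192} = - \frac{250}{1169} - - \frac{769}{258} = - \frac{250}{1169} + \frac{769}{258} = \frac{834461}{301602} \approx 2.7668$)
$c + K{\left(113,-21 \right)} = \frac{834461}{301602} + 0 = \frac{834461}{301602}$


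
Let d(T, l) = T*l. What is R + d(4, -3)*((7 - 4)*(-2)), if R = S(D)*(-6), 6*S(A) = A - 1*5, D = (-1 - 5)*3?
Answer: 95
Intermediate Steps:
D = -18 (D = -6*3 = -18)
S(A) = -⅚ + A/6 (S(A) = (A - 1*5)/6 = (A - 5)/6 = (-5 + A)/6 = -⅚ + A/6)
R = 23 (R = (-⅚ + (⅙)*(-18))*(-6) = (-⅚ - 3)*(-6) = -23/6*(-6) = 23)
R + d(4, -3)*((7 - 4)*(-2)) = 23 + (4*(-3))*((7 - 4)*(-2)) = 23 - 36*(-2) = 23 - 12*(-6) = 23 + 72 = 95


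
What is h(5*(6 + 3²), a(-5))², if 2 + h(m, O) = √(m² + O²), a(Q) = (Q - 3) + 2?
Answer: 5665 - 12*√629 ≈ 5364.0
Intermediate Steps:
a(Q) = -1 + Q (a(Q) = (-3 + Q) + 2 = -1 + Q)
h(m, O) = -2 + √(O² + m²) (h(m, O) = -2 + √(m² + O²) = -2 + √(O² + m²))
h(5*(6 + 3²), a(-5))² = (-2 + √((-1 - 5)² + (5*(6 + 3²))²))² = (-2 + √((-6)² + (5*(6 + 9))²))² = (-2 + √(36 + (5*15)²))² = (-2 + √(36 + 75²))² = (-2 + √(36 + 5625))² = (-2 + √5661)² = (-2 + 3*√629)²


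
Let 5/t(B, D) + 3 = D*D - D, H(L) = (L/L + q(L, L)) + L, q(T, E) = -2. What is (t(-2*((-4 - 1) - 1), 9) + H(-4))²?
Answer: 115600/4761 ≈ 24.281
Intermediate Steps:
H(L) = -1 + L (H(L) = (L/L - 2) + L = (1 - 2) + L = -1 + L)
t(B, D) = 5/(-3 + D² - D) (t(B, D) = 5/(-3 + (D*D - D)) = 5/(-3 + (D² - D)) = 5/(-3 + D² - D))
(t(-2*((-4 - 1) - 1), 9) + H(-4))² = (5/(-3 + 9² - 1*9) + (-1 - 4))² = (5/(-3 + 81 - 9) - 5)² = (5/69 - 5)² = (-340/69)² = 115600/4761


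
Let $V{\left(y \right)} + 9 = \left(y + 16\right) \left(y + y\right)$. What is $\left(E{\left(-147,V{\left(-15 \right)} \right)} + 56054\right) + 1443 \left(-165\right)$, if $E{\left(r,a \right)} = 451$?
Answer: $-181590$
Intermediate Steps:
$V{\left(y \right)} = -9 + 2 y \left(16 + y\right)$ ($V{\left(y \right)} = -9 + \left(y + 16\right) \left(y + y\right) = -9 + \left(16 + y\right) 2 y = -9 + 2 y \left(16 + y\right)$)
$\left(E{\left(-147,V{\left(-15 \right)} \right)} + 56054\right) + 1443 \left(-165\right) = \left(451 + 56054\right) + 1443 \left(-165\right) = 56505 - 238095 = -181590$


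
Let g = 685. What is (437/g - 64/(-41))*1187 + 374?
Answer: 83809349/28085 ≈ 2984.1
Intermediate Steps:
(437/g - 64/(-41))*1187 + 374 = (437/685 - 64/(-41))*1187 + 374 = (437*(1/685) - 64*(-1/41))*1187 + 374 = (437/685 + 64/41)*1187 + 374 = (61757/28085)*1187 + 374 = 73305559/28085 + 374 = 83809349/28085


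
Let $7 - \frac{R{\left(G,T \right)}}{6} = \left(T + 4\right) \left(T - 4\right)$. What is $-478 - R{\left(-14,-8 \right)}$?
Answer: $-232$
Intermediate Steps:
$R{\left(G,T \right)} = 42 - 6 \left(-4 + T\right) \left(4 + T\right)$ ($R{\left(G,T \right)} = 42 - 6 \left(T + 4\right) \left(T - 4\right) = 42 - 6 \left(4 + T\right) \left(-4 + T\right) = 42 - 6 \left(-4 + T\right) \left(4 + T\right)$)
$-478 - R{\left(-14,-8 \right)} = -478 - \left(138 - 6 \left(-8\right)^{2}\right) = -478 - \left(138 - 384\right) = -478 - -246 = -478 + 246 = -232$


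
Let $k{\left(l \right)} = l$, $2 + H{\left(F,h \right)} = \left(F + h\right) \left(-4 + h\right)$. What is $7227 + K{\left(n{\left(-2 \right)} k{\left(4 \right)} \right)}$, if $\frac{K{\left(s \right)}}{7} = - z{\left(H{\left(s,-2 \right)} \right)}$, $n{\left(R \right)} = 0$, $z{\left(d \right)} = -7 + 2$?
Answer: $7262$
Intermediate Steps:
$H{\left(F,h \right)} = -2 + \left(-4 + h\right) \left(F + h\right)$ ($H{\left(F,h \right)} = -2 + \left(F + h\right) \left(-4 + h\right) = -2 + \left(-4 + h\right) \left(F + h\right)$)
$z{\left(d \right)} = -5$
$K{\left(s \right)} = 35$ ($K{\left(s \right)} = 7 \left(\left(-1\right) \left(-5\right)\right) = 7 \cdot 5 = 35$)
$7227 + K{\left(n{\left(-2 \right)} k{\left(4 \right)} \right)} = 7227 + 35 = 7262$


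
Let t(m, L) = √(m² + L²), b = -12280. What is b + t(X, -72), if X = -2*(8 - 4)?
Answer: -12280 + 8*√82 ≈ -12208.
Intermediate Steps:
X = -8 (X = -2*4 = -8)
t(m, L) = √(L² + m²)
b + t(X, -72) = -12280 + √((-72)² + (-8)²) = -12280 + √(5184 + 64) = -12280 + √5248 = -12280 + 8*√82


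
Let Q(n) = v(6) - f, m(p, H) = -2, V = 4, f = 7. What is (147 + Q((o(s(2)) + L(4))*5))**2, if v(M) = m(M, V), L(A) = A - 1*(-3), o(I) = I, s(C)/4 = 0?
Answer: 19044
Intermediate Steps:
s(C) = 0 (s(C) = 4*0 = 0)
L(A) = 3 + A (L(A) = A + 3 = 3 + A)
v(M) = -2
Q(n) = -9 (Q(n) = -2 - 1*7 = -2 - 7 = -9)
(147 + Q((o(s(2)) + L(4))*5))**2 = (147 - 9)**2 = 138**2 = 19044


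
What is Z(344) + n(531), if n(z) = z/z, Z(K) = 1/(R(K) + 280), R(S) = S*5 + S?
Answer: 2345/2344 ≈ 1.0004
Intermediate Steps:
R(S) = 6*S (R(S) = 5*S + S = 6*S)
Z(K) = 1/(280 + 6*K) (Z(K) = 1/(6*K + 280) = 1/(280 + 6*K))
n(z) = 1
Z(344) + n(531) = 1/(2*(140 + 3*344)) + 1 = 1/(2*(140 + 1032)) + 1 = (1/2)/1172 + 1 = (1/2)*(1/1172) + 1 = 1/2344 + 1 = 2345/2344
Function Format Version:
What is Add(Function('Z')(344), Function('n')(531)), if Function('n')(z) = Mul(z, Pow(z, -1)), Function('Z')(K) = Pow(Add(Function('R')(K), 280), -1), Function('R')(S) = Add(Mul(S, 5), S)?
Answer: Rational(2345, 2344) ≈ 1.0004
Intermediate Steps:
Function('R')(S) = Mul(6, S) (Function('R')(S) = Add(Mul(5, S), S) = Mul(6, S))
Function('Z')(K) = Pow(Add(280, Mul(6, K)), -1) (Function('Z')(K) = Pow(Add(Mul(6, K), 280), -1) = Pow(Add(280, Mul(6, K)), -1))
Function('n')(z) = 1
Add(Function('Z')(344), Function('n')(531)) = Add(Mul(Rational(1, 2), Pow(Add(140, Mul(3, 344)), -1)), 1) = Add(Mul(Rational(1, 2), Pow(Add(140, 1032), -1)), 1) = Add(Mul(Rational(1, 2), Pow(1172, -1)), 1) = Add(Mul(Rational(1, 2), Rational(1, 1172)), 1) = Add(Rational(1, 2344), 1) = Rational(2345, 2344)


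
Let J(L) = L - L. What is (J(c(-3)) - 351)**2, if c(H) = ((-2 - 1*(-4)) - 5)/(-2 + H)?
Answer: 123201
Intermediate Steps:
c(H) = -3/(-2 + H) (c(H) = ((-2 + 4) - 5)/(-2 + H) = (2 - 5)/(-2 + H) = -3/(-2 + H))
J(L) = 0
(J(c(-3)) - 351)**2 = (0 - 351)**2 = (-351)**2 = 123201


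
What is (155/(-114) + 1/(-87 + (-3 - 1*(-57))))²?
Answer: 337561/174724 ≈ 1.9320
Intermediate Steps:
(155/(-114) + 1/(-87 + (-3 - 1*(-57))))² = (155*(-1/114) + 1/(-87 + (-3 + 57)))² = (-155/114 + 1/(-87 + 54))² = (-155/114 + 1/(-33))² = (-155/114 - 1/33)² = (-581/418)² = 337561/174724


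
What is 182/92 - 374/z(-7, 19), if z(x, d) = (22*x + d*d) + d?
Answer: 1681/5198 ≈ 0.32339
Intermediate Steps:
z(x, d) = d + d² + 22*x (z(x, d) = (22*x + d²) + d = (d² + 22*x) + d = d + d² + 22*x)
182/92 - 374/z(-7, 19) = 182/92 - 374/(19 + 19² + 22*(-7)) = 182*(1/92) - 374/(19 + 361 - 154) = 91/46 - 374/226 = 91/46 - 374*1/226 = 91/46 - 187/113 = 1681/5198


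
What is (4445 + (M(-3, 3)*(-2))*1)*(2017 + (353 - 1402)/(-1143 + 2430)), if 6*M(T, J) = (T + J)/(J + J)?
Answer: 11534019350/1287 ≈ 8.9619e+6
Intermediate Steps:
M(T, J) = (J + T)/(12*J) (M(T, J) = ((T + J)/(J + J))/6 = ((J + T)/((2*J)))/6 = ((J + T)*(1/(2*J)))/6 = ((J + T)/(2*J))/6 = (J + T)/(12*J))
(4445 + (M(-3, 3)*(-2))*1)*(2017 + (353 - 1402)/(-1143 + 2430)) = (4445 + (((1/12)*(3 - 3)/3)*(-2))*1)*(2017 + (353 - 1402)/(-1143 + 2430)) = (4445 + (((1/12)*(⅓)*0)*(-2))*1)*(2017 - 1049/1287) = (4445 + (0*(-2))*1)*(2017 - 1049*1/1287) = (4445 + 0*1)*(2017 - 1049/1287) = (4445 + 0)*(2594830/1287) = 4445*(2594830/1287) = 11534019350/1287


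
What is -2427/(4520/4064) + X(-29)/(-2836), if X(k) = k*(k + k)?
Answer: -1748750053/801170 ≈ -2182.7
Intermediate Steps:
X(k) = 2*k² (X(k) = k*(2*k) = 2*k²)
-2427/(4520/4064) + X(-29)/(-2836) = -2427/(4520/4064) + (2*(-29)²)/(-2836) = -2427/(4520*(1/4064)) + (2*841)*(-1/2836) = -2427/565/508 + 1682*(-1/2836) = -2427*508/565 - 841/1418 = -1232916/565 - 841/1418 = -1748750053/801170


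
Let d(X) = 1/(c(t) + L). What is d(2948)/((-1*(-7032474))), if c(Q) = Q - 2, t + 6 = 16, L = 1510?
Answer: 1/10675295532 ≈ 9.3674e-11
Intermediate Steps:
t = 10 (t = -6 + 16 = 10)
c(Q) = -2 + Q
d(X) = 1/1518 (d(X) = 1/((-2 + 10) + 1510) = 1/(8 + 1510) = 1/1518)
d(2948)/((-1*(-7032474))) = 1/(1518*((-1*(-7032474)))) = (1/1518)/7032474 = (1/1518)*(1/7032474) = 1/10675295532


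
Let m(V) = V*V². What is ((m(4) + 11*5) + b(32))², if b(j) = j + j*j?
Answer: 1380625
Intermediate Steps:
b(j) = j + j²
m(V) = V³
((m(4) + 11*5) + b(32))² = ((4³ + 11*5) + 32*(1 + 32))² = ((64 + 55) + 32*33)² = (119 + 1056)² = 1175² = 1380625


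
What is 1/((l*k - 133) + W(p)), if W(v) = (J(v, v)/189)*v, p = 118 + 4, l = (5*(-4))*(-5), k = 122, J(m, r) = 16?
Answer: 189/2282615 ≈ 8.2800e-5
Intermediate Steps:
l = 100 (l = -20*(-5) = 100)
p = 122
W(v) = 16*v/189 (W(v) = (16/189)*v = (16*(1/189))*v = 16*v/189)
1/((l*k - 133) + W(p)) = 1/((100*122 - 133) + (16/189)*122) = 1/((12200 - 133) + 1952/189) = 1/(12067 + 1952/189) = 1/(2282615/189) = 189/2282615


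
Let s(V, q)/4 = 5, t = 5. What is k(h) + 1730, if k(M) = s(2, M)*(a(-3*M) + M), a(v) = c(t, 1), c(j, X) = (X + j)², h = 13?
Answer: 2710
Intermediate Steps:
s(V, q) = 20 (s(V, q) = 4*5 = 20)
a(v) = 36 (a(v) = (1 + 5)² = 6² = 36)
k(M) = 720 + 20*M (k(M) = 20*(36 + M) = 720 + 20*M)
k(h) + 1730 = (720 + 20*13) + 1730 = (720 + 260) + 1730 = 980 + 1730 = 2710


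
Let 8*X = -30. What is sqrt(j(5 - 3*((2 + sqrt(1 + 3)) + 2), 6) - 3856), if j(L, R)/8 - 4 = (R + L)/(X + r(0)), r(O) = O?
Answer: 4*I*sqrt(53565)/15 ≈ 61.718*I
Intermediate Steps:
X = -15/4 (X = (1/8)*(-30) = -15/4 ≈ -3.7500)
j(L, R) = 32 - 32*L/15 - 32*R/15 (j(L, R) = 32 + 8*((R + L)/(-15/4 + 0)) = 32 + 8*((L + R)/(-15/4)) = 32 + 8*((L + R)*(-4/15)) = 32 + 8*(-4*L/15 - 4*R/15) = 32 + (-32*L/15 - 32*R/15) = 32 - 32*L/15 - 32*R/15)
sqrt(j(5 - 3*((2 + sqrt(1 + 3)) + 2), 6) - 3856) = sqrt((32 - 32*(5 - 3*((2 + sqrt(1 + 3)) + 2))/15 - 32/15*6) - 3856) = sqrt((32 - 32*(5 - 3*((2 + sqrt(4)) + 2))/15 - 64/5) - 3856) = sqrt((32 - 32*(5 - 3*((2 + 2) + 2))/15 - 64/5) - 3856) = sqrt((32 - 32*(5 - 3*(4 + 2))/15 - 64/5) - 3856) = sqrt((32 - 32*(5 - 3*6)/15 - 64/5) - 3856) = sqrt((32 - 32*(5 - 18)/15 - 64/5) - 3856) = sqrt((32 - 32/15*(-13) - 64/5) - 3856) = sqrt((32 + 416/15 - 64/5) - 3856) = sqrt(704/15 - 3856) = sqrt(-57136/15) = 4*I*sqrt(53565)/15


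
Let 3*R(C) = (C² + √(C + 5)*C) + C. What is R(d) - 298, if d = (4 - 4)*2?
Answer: -298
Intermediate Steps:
d = 0 (d = 0*2 = 0)
R(C) = C/3 + C²/3 + C*√(5 + C)/3 (R(C) = ((C² + √(C + 5)*C) + C)/3 = ((C² + √(5 + C)*C) + C)/3 = ((C² + C*√(5 + C)) + C)/3 = (C + C² + C*√(5 + C))/3 = C/3 + C²/3 + C*√(5 + C)/3)
R(d) - 298 = (⅓)*0*(1 + 0 + √(5 + 0)) - 298 = (⅓)*0*(1 + 0 + √5) - 298 = (⅓)*0*(1 + √5) - 298 = 0 - 298 = -298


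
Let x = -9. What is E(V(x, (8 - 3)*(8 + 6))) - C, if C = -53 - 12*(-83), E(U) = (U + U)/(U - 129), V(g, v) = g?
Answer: -21686/23 ≈ -942.87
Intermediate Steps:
E(U) = 2*U/(-129 + U) (E(U) = (2*U)/(-129 + U) = 2*U/(-129 + U))
C = 943 (C = -53 + 996 = 943)
E(V(x, (8 - 3)*(8 + 6))) - C = 2*(-9)/(-129 - 9) - 1*943 = 2*(-9)/(-138) - 943 = 2*(-9)*(-1/138) - 943 = 3/23 - 943 = -21686/23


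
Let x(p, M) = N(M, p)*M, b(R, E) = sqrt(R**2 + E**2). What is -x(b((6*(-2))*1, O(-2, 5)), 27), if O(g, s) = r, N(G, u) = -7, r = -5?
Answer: 189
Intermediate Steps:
O(g, s) = -5
b(R, E) = sqrt(E**2 + R**2)
x(p, M) = -7*M
-x(b((6*(-2))*1, O(-2, 5)), 27) = -(-7)*27 = -1*(-189) = 189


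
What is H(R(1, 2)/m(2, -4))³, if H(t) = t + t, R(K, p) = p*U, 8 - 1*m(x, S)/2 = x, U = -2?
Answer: -8/27 ≈ -0.29630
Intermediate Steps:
m(x, S) = 16 - 2*x
R(K, p) = -2*p (R(K, p) = p*(-2) = -2*p)
H(t) = 2*t
H(R(1, 2)/m(2, -4))³ = (2*((-2*2)/(16 - 2*2)))³ = (2*(-4/(16 - 4)))³ = (2*(-4/12))³ = (2*(-4*1/12))³ = (2*(-⅓))³ = (-⅔)³ = -8/27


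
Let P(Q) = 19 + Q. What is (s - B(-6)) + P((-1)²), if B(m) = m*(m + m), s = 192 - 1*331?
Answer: -191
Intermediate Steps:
s = -139 (s = 192 - 331 = -139)
B(m) = 2*m² (B(m) = m*(2*m) = 2*m²)
(s - B(-6)) + P((-1)²) = (-139 - 2*(-6)²) + (19 + (-1)²) = (-139 - 2*36) + (19 + 1) = (-139 - 1*72) + 20 = (-139 - 72) + 20 = -211 + 20 = -191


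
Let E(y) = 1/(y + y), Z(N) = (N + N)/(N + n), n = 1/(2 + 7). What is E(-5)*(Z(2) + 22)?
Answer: -227/95 ≈ -2.3895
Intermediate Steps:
n = ⅑ (n = 1/9 = ⅑ ≈ 0.11111)
Z(N) = 2*N/(⅑ + N) (Z(N) = (N + N)/(N + ⅑) = (2*N)/(⅑ + N) = 2*N/(⅑ + N))
E(y) = 1/(2*y)
E(-5)*(Z(2) + 22) = ((½)/(-5))*(18*2/(1 + 9*2) + 22) = ((½)*(-⅕))*(18*2/(1 + 18) + 22) = -(18*2/19 + 22)/10 = -(18*2*(1/19) + 22)/10 = -(36/19 + 22)/10 = -⅒*454/19 = -227/95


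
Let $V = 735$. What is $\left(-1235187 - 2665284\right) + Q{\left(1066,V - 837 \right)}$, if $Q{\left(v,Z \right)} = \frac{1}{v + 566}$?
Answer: $- \frac{6365568671}{1632} \approx -3.9005 \cdot 10^{6}$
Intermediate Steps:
$Q{\left(v,Z \right)} = \frac{1}{566 + v}$
$\left(-1235187 - 2665284\right) + Q{\left(1066,V - 837 \right)} = \left(-1235187 - 2665284\right) + \frac{1}{566 + 1066} = -3900471 + \frac{1}{1632} = - \frac{6365568671}{1632}$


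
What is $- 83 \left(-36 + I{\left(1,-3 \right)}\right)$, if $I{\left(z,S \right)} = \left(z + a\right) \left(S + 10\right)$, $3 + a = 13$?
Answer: $-3403$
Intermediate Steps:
$a = 10$ ($a = -3 + 13 = 10$)
$I{\left(z,S \right)} = \left(10 + S\right) \left(10 + z\right)$ ($I{\left(z,S \right)} = \left(z + 10\right) \left(S + 10\right) = \left(10 + z\right) \left(10 + S\right) = \left(10 + S\right) \left(10 + z\right)$)
$- 83 \left(-36 + I{\left(1,-3 \right)}\right) = - 83 \left(-36 + \left(100 + 10 \left(-3\right) + 10 \cdot 1 - 3\right)\right) = - 83 \left(-36 + \left(100 - 30 + 10 - 3\right)\right) = - 83 \left(-36 + 77\right) = \left(-83\right) 41 = -3403$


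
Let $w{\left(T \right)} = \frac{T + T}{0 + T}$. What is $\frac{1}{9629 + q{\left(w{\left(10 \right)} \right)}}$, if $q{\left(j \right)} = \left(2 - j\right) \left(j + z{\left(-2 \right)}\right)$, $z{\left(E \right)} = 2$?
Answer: $\frac{1}{9629} \approx 0.00010385$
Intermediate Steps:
$w{\left(T \right)} = 2$ ($w{\left(T \right)} = \frac{2 T}{T} = 2$)
$q{\left(j \right)} = \left(2 + j\right) \left(2 - j\right)$ ($q{\left(j \right)} = \left(2 - j\right) \left(j + 2\right) = \left(2 - j\right) \left(2 + j\right) = \left(2 + j\right) \left(2 - j\right)$)
$\frac{1}{9629 + q{\left(w{\left(10 \right)} \right)}} = \frac{1}{9629 + \left(4 - 2^{2}\right)} = \frac{1}{9629 + \left(4 - 4\right)} = \frac{1}{9629 + 0} = \frac{1}{9629}$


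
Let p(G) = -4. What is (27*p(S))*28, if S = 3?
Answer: -3024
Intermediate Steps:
(27*p(S))*28 = (27*(-4))*28 = -108*28 = -3024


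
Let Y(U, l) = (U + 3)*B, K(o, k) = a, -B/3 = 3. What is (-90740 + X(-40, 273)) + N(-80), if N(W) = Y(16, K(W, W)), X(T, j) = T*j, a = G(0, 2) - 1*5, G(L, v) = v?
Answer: -101831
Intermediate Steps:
B = -9 (B = -3*3 = -9)
a = -3 (a = 2 - 1*5 = 2 - 5 = -3)
K(o, k) = -3
Y(U, l) = -27 - 9*U (Y(U, l) = (U + 3)*(-9) = (3 + U)*(-9) = -27 - 9*U)
N(W) = -171 (N(W) = -27 - 9*16 = -27 - 144 = -171)
(-90740 + X(-40, 273)) + N(-80) = (-90740 - 40*273) - 171 = (-90740 - 10920) - 171 = -101660 - 171 = -101831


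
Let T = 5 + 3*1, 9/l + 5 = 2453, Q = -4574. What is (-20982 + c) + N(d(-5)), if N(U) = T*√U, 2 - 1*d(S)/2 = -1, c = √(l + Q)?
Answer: -20982 + 8*√6 + I*√21150159/68 ≈ -20962.0 + 67.631*I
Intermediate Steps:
l = 1/272 (l = 9/(-5 + 2453) = 9/2448 = 9*(1/2448) = 1/272 ≈ 0.0036765)
c = I*√21150159/68 (c = √(1/272 - 4574) = √(-1244127/272) = I*√21150159/68 ≈ 67.631*I)
d(S) = 6 (d(S) = 4 - 2*(-1) = 4 + 2 = 6)
T = 8 (T = 5 + 3 = 8)
N(U) = 8*√U
(-20982 + c) + N(d(-5)) = (-20982 + I*√21150159/68) + 8*√6 = -20982 + 8*√6 + I*√21150159/68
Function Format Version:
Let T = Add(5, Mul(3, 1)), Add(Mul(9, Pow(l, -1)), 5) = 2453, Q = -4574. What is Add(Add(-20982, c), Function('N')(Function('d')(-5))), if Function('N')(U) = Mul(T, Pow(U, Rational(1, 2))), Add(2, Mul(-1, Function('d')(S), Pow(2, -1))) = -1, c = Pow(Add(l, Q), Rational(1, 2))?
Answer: Add(-20982, Mul(8, Pow(6, Rational(1, 2))), Mul(Rational(1, 68), I, Pow(21150159, Rational(1, 2)))) ≈ Add(-20962., Mul(67.631, I))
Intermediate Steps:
l = Rational(1, 272) (l = Mul(9, Pow(Add(-5, 2453), -1)) = Mul(9, Pow(2448, -1)) = Mul(9, Rational(1, 2448)) = Rational(1, 272) ≈ 0.0036765)
c = Mul(Rational(1, 68), I, Pow(21150159, Rational(1, 2))) (c = Pow(Add(Rational(1, 272), -4574), Rational(1, 2)) = Pow(Rational(-1244127, 272), Rational(1, 2)) = Mul(Rational(1, 68), I, Pow(21150159, Rational(1, 2))) ≈ Mul(67.631, I))
Function('d')(S) = 6 (Function('d')(S) = Add(4, Mul(-2, -1)) = Add(4, 2) = 6)
T = 8 (T = Add(5, 3) = 8)
Function('N')(U) = Mul(8, Pow(U, Rational(1, 2)))
Add(Add(-20982, c), Function('N')(Function('d')(-5))) = Add(Add(-20982, Mul(Rational(1, 68), I, Pow(21150159, Rational(1, 2)))), Mul(8, Pow(6, Rational(1, 2)))) = Add(-20982, Mul(8, Pow(6, Rational(1, 2))), Mul(Rational(1, 68), I, Pow(21150159, Rational(1, 2))))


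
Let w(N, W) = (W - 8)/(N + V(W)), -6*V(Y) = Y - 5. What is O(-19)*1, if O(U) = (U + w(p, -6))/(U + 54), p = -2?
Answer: 13/7 ≈ 1.8571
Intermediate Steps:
V(Y) = ⅚ - Y/6 (V(Y) = -(Y - 5)/6 = -(-5 + Y)/6 = ⅚ - Y/6)
w(N, W) = (-8 + W)/(⅚ + N - W/6) (w(N, W) = (W - 8)/(N + (⅚ - W/6)) = (-8 + W)/(⅚ + N - W/6))
O(U) = (84 + U)/(54 + U) (O(U) = (U + 6*(-8 - 6)/(5 - 1*(-6) + 6*(-2)))/(U + 54) = (U + 6*(-14)/(5 + 6 - 12))/(54 + U) = (U + 6*(-14)/(-1))/(54 + U) = (U + 6*(-1)*(-14))/(54 + U) = (U + 84)/(54 + U) = (84 + U)/(54 + U))
O(-19)*1 = ((84 - 19)/(54 - 19))*1 = (65/35)*1 = ((1/35)*65)*1 = (13/7)*1 = 13/7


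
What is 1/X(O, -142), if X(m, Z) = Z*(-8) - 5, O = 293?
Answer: 1/1131 ≈ 0.00088417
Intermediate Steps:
X(m, Z) = -5 - 8*Z (X(m, Z) = -8*Z - 5 = -5 - 8*Z)
1/X(O, -142) = 1/(-5 - 8*(-142)) = 1/(-5 + 1136) = 1/1131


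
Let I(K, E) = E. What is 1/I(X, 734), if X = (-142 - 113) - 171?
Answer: 1/734 ≈ 0.0013624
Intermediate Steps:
X = -426 (X = -255 - 171 = -426)
1/I(X, 734) = 1/734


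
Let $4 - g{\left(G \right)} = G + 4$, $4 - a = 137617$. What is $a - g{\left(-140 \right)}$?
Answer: $-137753$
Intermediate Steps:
$a = -137613$ ($a = 4 - 137617 = -137613$)
$g{\left(G \right)} = - G$ ($g{\left(G \right)} = 4 - \left(G + 4\right) = 4 - \left(4 + G\right) = - G$)
$a - g{\left(-140 \right)} = -137613 - \left(-1\right) \left(-140\right) = -137613 - 140 = -137753$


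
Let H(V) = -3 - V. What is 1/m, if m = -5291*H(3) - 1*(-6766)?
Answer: 1/38512 ≈ 2.5966e-5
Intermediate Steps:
m = 38512 (m = -5291*(-3 - 1*3) - 1*(-6766) = -5291*(-3 - 3) + 6766 = -5291*(-6) + 6766 = 31746 + 6766 = 38512)
1/m = 1/38512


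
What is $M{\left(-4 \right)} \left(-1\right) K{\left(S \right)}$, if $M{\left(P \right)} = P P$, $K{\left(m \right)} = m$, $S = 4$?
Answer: $-64$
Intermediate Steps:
$M{\left(P \right)} = P^{2}$
$M{\left(-4 \right)} \left(-1\right) K{\left(S \right)} = \left(-4\right)^{2} \left(-1\right) 4 = 16 \left(-1\right) 4 = \left(-16\right) 4 = -64$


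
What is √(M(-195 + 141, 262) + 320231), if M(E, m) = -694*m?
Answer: √138403 ≈ 372.03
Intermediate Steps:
√(M(-195 + 141, 262) + 320231) = √(-694*262 + 320231) = √(-181828 + 320231) = √138403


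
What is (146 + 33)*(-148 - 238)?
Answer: -69094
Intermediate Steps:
(146 + 33)*(-148 - 238) = 179*(-386) = -69094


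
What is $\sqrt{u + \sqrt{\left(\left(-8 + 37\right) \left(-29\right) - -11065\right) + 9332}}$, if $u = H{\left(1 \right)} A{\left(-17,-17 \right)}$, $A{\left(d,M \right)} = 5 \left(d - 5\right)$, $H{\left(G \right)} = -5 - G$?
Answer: $\sqrt{660 + 2 \sqrt{4889}} \approx 28.281$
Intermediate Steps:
$A{\left(d,M \right)} = -25 + 5 d$ ($A{\left(d,M \right)} = 5 \left(-5 + d\right) = -25 + 5 d$)
$u = 660$ ($u = \left(-5 - 1\right) \left(-25 + 5 \left(-17\right)\right) = \left(-5 - 1\right) \left(-25 - 85\right) = \left(-6\right) \left(-110\right) = 660$)
$\sqrt{u + \sqrt{\left(\left(-8 + 37\right) \left(-29\right) - -11065\right) + 9332}} = \sqrt{660 + \sqrt{\left(\left(-8 + 37\right) \left(-29\right) - -11065\right) + 9332}} = \sqrt{660 + \sqrt{\left(29 \left(-29\right) + 11065\right) + 9332}} = \sqrt{660 + \sqrt{\left(-841 + 11065\right) + 9332}} = \sqrt{660 + \sqrt{10224 + 9332}} = \sqrt{660 + \sqrt{19556}} = \sqrt{660 + 2 \sqrt{4889}}$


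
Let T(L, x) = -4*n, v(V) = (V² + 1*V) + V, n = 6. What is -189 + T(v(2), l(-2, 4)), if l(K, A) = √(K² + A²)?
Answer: -213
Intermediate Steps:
v(V) = V² + 2*V (v(V) = (V² + V) + V = (V + V²) + V = V² + 2*V)
l(K, A) = √(A² + K²)
T(L, x) = -24 (T(L, x) = -4*6 = -24)
-189 + T(v(2), l(-2, 4)) = -189 - 24 = -213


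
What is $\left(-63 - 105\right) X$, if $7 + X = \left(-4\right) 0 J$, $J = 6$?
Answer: $1176$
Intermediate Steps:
$X = -7$ ($X = -7 + \left(-4\right) 0 \cdot 6 = -7 + 0 \cdot 6 = -7 + 0 = -7$)
$\left(-63 - 105\right) X = \left(-63 - 105\right) \left(-7\right) = \left(-168\right) \left(-7\right) = 1176$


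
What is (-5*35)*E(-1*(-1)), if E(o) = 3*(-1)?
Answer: 525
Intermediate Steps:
E(o) = -3
(-5*35)*E(-1*(-1)) = -5*35*(-3) = -175*(-3) = 525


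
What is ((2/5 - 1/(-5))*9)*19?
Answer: 513/5 ≈ 102.60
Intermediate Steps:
((2/5 - 1/(-5))*9)*19 = ((2*(1/5) - 1*(-1/5))*9)*19 = ((2/5 + 1/5)*9)*19 = ((3/5)*9)*19 = (27/5)*19 = 513/5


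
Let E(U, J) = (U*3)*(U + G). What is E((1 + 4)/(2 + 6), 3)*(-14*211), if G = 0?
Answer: -110775/32 ≈ -3461.7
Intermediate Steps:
E(U, J) = 3*U² (E(U, J) = (U*3)*(U + 0) = (3*U)*U = 3*U²)
E((1 + 4)/(2 + 6), 3)*(-14*211) = (3*((1 + 4)/(2 + 6))²)*(-14*211) = (3*(5/8)²)*(-2954) = (3*(25/64))*(-2954) = (75/64)*(-2954) = -110775/32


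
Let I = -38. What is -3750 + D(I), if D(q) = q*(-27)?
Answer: -2724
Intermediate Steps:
D(q) = -27*q
-3750 + D(I) = -3750 - 27*(-38) = -3750 + 1026 = -2724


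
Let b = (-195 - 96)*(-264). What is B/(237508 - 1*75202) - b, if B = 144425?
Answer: -12468851719/162306 ≈ -76823.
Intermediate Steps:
b = 76824 (b = -291*(-264) = 76824)
B/(237508 - 1*75202) - b = 144425/(237508 - 1*75202) - 1*76824 = 144425/(237508 - 75202) - 76824 = 144425/162306 - 76824 = -12468851719/162306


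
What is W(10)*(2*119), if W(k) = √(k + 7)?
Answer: 238*√17 ≈ 981.30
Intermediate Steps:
W(k) = √(7 + k)
W(10)*(2*119) = √(7 + 10)*(2*119) = √17*238 = 238*√17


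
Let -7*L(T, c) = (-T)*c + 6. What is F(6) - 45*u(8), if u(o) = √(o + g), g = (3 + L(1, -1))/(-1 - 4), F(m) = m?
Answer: 6 - 9*√190 ≈ -118.06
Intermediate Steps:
L(T, c) = -6/7 + T*c/7 (L(T, c) = -((-T)*c + 6)/7 = -(-T*c + 6)/7 = -(6 - T*c)/7 = -6/7 + T*c/7)
g = -⅖ (g = (3 + (-6/7 + (⅐)*1*(-1)))/(-1 - 4) = (3 + (-6/7 - ⅐))/(-5) = (3 - 1)*(-⅕) = 2*(-⅕) = -⅖ ≈ -0.40000)
u(o) = √(-⅖ + o) (u(o) = √(o - ⅖) = √(-⅖ + o))
F(6) - 45*u(8) = 6 - 9*√(-10 + 25*8) = 6 - 9*√(-10 + 200) = 6 - 9*√190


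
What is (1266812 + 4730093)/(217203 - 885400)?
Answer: -5996905/668197 ≈ -8.9748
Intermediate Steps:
(1266812 + 4730093)/(217203 - 885400) = 5996905/(-668197) = 5996905*(-1/668197) = -5996905/668197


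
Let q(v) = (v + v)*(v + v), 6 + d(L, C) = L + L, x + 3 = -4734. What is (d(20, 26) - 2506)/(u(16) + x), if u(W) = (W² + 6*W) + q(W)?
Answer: 2472/3361 ≈ 0.73550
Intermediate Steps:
x = -4737 (x = -3 - 4734 = -4737)
d(L, C) = -6 + 2*L (d(L, C) = -6 + (L + L) = -6 + 2*L)
q(v) = 4*v² (q(v) = (2*v)*(2*v) = 4*v²)
u(W) = 5*W² + 6*W (u(W) = (W² + 6*W) + 4*W² = 5*W² + 6*W)
(d(20, 26) - 2506)/(u(16) + x) = ((-6 + 2*20) - 2506)/(16*(6 + 5*16) - 4737) = ((-6 + 40) - 2506)/(16*(6 + 80) - 4737) = (34 - 2506)/(16*86 - 4737) = -2472/(1376 - 4737) = -2472/(-3361) = -2472*(-1/3361) = 2472/3361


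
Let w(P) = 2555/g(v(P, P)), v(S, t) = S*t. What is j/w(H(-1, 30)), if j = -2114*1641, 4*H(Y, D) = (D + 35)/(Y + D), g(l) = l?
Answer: -209383395/491144 ≈ -426.32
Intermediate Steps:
H(Y, D) = (35 + D)/(4*(D + Y)) (H(Y, D) = ((D + 35)/(Y + D))/4 = ((35 + D)/(D + Y))/4 = (35 + D)/(4*(D + Y)))
w(P) = 2555/P² (w(P) = 2555/((P*P)) = 2555/(P²) = 2555/P²)
j = -3469074
j/w(H(-1, 30)) = -3469074*(35 + 30)²/(40880*(30 - 1)²) = -3469074/(2555/((¼)*65/29)²) = -3469074/(2555/((¼)*(1/29)*65)²) = -3469074/(2555/(65/116)²) = -3469074/(2555*(13456/4225)) = -3469074/6876016/845 = -3469074*845/6876016 = -209383395/491144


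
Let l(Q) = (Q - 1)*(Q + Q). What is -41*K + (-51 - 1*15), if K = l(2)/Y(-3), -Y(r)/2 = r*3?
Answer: -676/9 ≈ -75.111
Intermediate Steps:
l(Q) = 2*Q*(-1 + Q) (l(Q) = (-1 + Q)*(2*Q) = 2*Q*(-1 + Q))
Y(r) = -6*r (Y(r) = -2*r*3 = -6*r)
K = 2/9 (K = (2*2*(-1 + 2))/((-6*(-3))) = (2*2*1)/18 = 4*(1/18) = 2/9 ≈ 0.22222)
-41*K + (-51 - 1*15) = -41*2/9 + (-51 - 1*15) = -82/9 + (-51 - 15) = -82/9 - 66 = -676/9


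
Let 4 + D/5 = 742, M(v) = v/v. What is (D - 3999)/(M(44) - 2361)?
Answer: 309/2360 ≈ 0.13093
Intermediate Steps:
M(v) = 1
D = 3690 (D = -20 + 5*742 = -20 + 3710 = 3690)
(D - 3999)/(M(44) - 2361) = (3690 - 3999)/(1 - 2361) = -309/(-2360) = -309*(-1/2360) = 309/2360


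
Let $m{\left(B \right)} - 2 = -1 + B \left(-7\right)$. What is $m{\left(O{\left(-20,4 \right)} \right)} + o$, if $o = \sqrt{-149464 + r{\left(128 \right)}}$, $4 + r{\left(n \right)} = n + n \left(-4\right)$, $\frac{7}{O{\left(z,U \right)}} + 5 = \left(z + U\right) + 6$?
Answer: $\frac{64}{15} + 2 i \sqrt{37463} \approx 4.2667 + 387.11 i$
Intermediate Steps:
$O{\left(z,U \right)} = \frac{7}{1 + U + z}$ ($O{\left(z,U \right)} = \frac{7}{-5 + \left(\left(z + U\right) + 6\right)} = \frac{7}{-5 + \left(\left(U + z\right) + 6\right)} = \frac{7}{-5 + \left(6 + U + z\right)} = \frac{7}{1 + U + z}$)
$m{\left(B \right)} = 1 - 7 B$ ($m{\left(B \right)} = 2 + \left(-1 + B \left(-7\right)\right) = 2 - \left(1 + 7 B\right) = 1 - 7 B$)
$r{\left(n \right)} = -4 - 3 n$ ($r{\left(n \right)} = -4 + \left(n + n \left(-4\right)\right) = -4 + \left(n - 4 n\right) = -4 - 3 n$)
$o = 2 i \sqrt{37463}$ ($o = \sqrt{-149464 - 388} = \sqrt{-149852} = 2 i \sqrt{37463} \approx 387.11 i$)
$m{\left(O{\left(-20,4 \right)} \right)} + o = \left(1 - 7 \frac{7}{1 + 4 - 20}\right) + 2 i \sqrt{37463} = \left(1 - 7 \frac{7}{-15}\right) + 2 i \sqrt{37463} = \left(1 - 7 \cdot 7 \left(- \frac{1}{15}\right)\right) + 2 i \sqrt{37463} = \left(1 - - \frac{49}{15}\right) + 2 i \sqrt{37463} = \left(1 + \frac{49}{15}\right) + 2 i \sqrt{37463} = \frac{64}{15} + 2 i \sqrt{37463}$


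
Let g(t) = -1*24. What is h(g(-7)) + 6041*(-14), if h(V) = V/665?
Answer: -56241734/665 ≈ -84574.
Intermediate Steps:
g(t) = -24
h(V) = V/665 (h(V) = V*(1/665) = V/665)
h(g(-7)) + 6041*(-14) = (1/665)*(-24) + 6041*(-14) = -24/665 - 84574 = -56241734/665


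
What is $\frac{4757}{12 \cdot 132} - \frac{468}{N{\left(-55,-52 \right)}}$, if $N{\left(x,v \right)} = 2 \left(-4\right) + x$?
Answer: $\frac{115667}{11088} \approx 10.432$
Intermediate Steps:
$N{\left(x,v \right)} = -8 + x$
$\frac{4757}{12 \cdot 132} - \frac{468}{N{\left(-55,-52 \right)}} = \frac{4757}{12 \cdot 132} - \frac{468}{-8 - 55} = \frac{4757}{1584} - \frac{468}{-63} = 4757 \cdot \frac{1}{1584} - - \frac{52}{7} = \frac{4757}{1584} + \frac{52}{7} = \frac{115667}{11088}$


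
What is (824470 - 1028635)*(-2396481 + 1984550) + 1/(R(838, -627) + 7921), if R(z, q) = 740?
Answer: 728406491938516/8661 ≈ 8.4102e+10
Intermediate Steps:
(824470 - 1028635)*(-2396481 + 1984550) + 1/(R(838, -627) + 7921) = (824470 - 1028635)*(-2396481 + 1984550) + 1/(740 + 7921) = -204165*(-411931) + 1/8661 = 84101892615 + 1/8661 = 728406491938516/8661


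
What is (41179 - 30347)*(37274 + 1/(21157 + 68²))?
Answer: 10409129497840/25781 ≈ 4.0375e+8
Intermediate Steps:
(41179 - 30347)*(37274 + 1/(21157 + 68²)) = 10832*(37274 + 1/(21157 + 4624)) = 10832*(37274 + 1/25781) = 10832*(960960995/25781) = 10409129497840/25781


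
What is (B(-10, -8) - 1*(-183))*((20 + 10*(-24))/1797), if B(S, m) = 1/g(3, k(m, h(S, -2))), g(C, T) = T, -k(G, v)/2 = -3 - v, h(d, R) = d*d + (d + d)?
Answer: -3341690/149151 ≈ -22.405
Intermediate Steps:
h(d, R) = d**2 + 2*d
k(G, v) = 6 + 2*v (k(G, v) = -2*(-3 - v) = 6 + 2*v)
B(S, m) = 1/(6 + 2*S*(2 + S)) (B(S, m) = 1/(6 + 2*(S*(2 + S))) = 1/(6 + 2*S*(2 + S)))
(B(-10, -8) - 1*(-183))*((20 + 10*(-24))/1797) = (1/(2*(3 - 10*(2 - 10))) - 1*(-183))*((20 + 10*(-24))/1797) = (1/(2*(3 - 10*(-8))) + 183)*((20 - 240)*(1/1797)) = (1/(2*(3 + 80)) + 183)*(-220*1/1797) = ((1/2)/83 + 183)*(-220/1797) = ((1/2)*(1/83) + 183)*(-220/1797) = (1/166 + 183)*(-220/1797) = (30379/166)*(-220/1797) = -3341690/149151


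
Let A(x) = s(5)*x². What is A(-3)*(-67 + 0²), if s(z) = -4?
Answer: 2412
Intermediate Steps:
A(x) = -4*x²
A(-3)*(-67 + 0²) = (-4*(-3)²)*(-67 + 0²) = (-4*9)*(-67 + 0) = -36*(-67) = 2412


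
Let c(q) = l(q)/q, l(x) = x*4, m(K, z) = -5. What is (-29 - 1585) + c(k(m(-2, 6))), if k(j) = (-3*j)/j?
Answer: -1610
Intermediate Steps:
l(x) = 4*x
k(j) = -3
c(q) = 4 (c(q) = (4*q)/q = 4)
(-29 - 1585) + c(k(m(-2, 6))) = (-29 - 1585) + 4 = -1614 + 4 = -1610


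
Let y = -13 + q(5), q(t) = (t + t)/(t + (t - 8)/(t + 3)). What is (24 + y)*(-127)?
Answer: -61849/37 ≈ -1671.6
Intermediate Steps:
q(t) = 2*t/(t + (-8 + t)/(3 + t)) (q(t) = (2*t)/(t + (-8 + t)/(3 + t)) = 2*t/(t + (-8 + t)/(3 + t)))
y = -401/37 (y = -13 + 2*5*(3 + 5)/(-8 + 5**2 + 4*5) = -13 + 2*5*8/(-8 + 25 + 20) = -13 + 2*5*8/37 = -13 + 2*5*(1/37)*8 = -13 + 80/37 = -401/37 ≈ -10.838)
(24 + y)*(-127) = (24 - 401/37)*(-127) = (487/37)*(-127) = -61849/37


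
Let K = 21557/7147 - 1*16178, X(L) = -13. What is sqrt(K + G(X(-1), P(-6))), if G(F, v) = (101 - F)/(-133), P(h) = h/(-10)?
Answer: 3*I*sqrt(91806181005)/7147 ≈ 127.18*I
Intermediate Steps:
P(h) = -h/10 (P(h) = h*(-1/10) = -h/10)
G(F, v) = -101/133 + F/133 (G(F, v) = (101 - F)*(-1/133) = -101/133 + F/133)
K = -115602609/7147 (K = 21557*(1/7147) - 16178 = 21557/7147 - 16178 = -115602609/7147 ≈ -16175.)
sqrt(K + G(X(-1), P(-6))) = sqrt(-115602609/7147 + (-101/133 + (1/133)*(-13))) = sqrt(-115602609/7147 + (-101/133 - 13/133)) = sqrt(-115602609/7147 - 6/7) = sqrt(-115608735/7147) = 3*I*sqrt(91806181005)/7147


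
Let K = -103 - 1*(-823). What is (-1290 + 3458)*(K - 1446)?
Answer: -1573968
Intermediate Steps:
K = 720 (K = -103 + 823 = 720)
(-1290 + 3458)*(K - 1446) = (-1290 + 3458)*(720 - 1446) = 2168*(-726) = -1573968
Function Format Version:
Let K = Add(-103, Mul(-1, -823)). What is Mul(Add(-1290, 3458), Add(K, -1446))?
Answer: -1573968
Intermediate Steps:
K = 720 (K = Add(-103, 823) = 720)
Mul(Add(-1290, 3458), Add(K, -1446)) = Mul(Add(-1290, 3458), Add(720, -1446)) = Mul(2168, -726) = -1573968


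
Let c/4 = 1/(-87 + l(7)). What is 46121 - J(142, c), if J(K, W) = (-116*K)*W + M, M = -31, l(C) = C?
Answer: 226642/5 ≈ 45328.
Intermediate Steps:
c = -1/20 (c = 4/(-87 + 7) = 4/(-80) = 4*(-1/80) = -1/20 ≈ -0.050000)
J(K, W) = -31 - 116*K*W (J(K, W) = (-116*K)*W - 31 = -116*K*W - 31 = -31 - 116*K*W)
46121 - J(142, c) = 46121 - (-31 - 116*142*(-1/20)) = 46121 - (-31 + 4118/5) = 46121 - 1*3963/5 = 46121 - 3963/5 = 226642/5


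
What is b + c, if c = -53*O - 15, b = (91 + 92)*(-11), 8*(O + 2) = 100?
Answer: -5169/2 ≈ -2584.5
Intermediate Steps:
O = 21/2 (O = -2 + (⅛)*100 = -2 + 25/2 = 21/2 ≈ 10.500)
b = -2013 (b = 183*(-11) = -2013)
c = -1143/2 (c = -53*21/2 - 15 = -1113/2 - 15 = -1143/2 ≈ -571.50)
b + c = -2013 - 1143/2 = -5169/2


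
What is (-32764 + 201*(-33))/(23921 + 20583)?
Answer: -39397/44504 ≈ -0.88525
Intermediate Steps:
(-32764 + 201*(-33))/(23921 + 20583) = (-32764 - 6633)/44504 = -39397*1/44504 = -39397/44504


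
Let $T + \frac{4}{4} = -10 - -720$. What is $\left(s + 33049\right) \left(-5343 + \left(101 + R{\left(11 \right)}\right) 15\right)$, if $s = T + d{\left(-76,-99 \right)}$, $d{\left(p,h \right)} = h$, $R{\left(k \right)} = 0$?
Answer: $-128846652$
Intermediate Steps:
$T = 709$ ($T = -1 - -710 = -1 + \left(-10 + 720\right) = -1 + 710 = 709$)
$s = 610$ ($s = 709 - 99 = 610$)
$\left(s + 33049\right) \left(-5343 + \left(101 + R{\left(11 \right)}\right) 15\right) = \left(610 + 33049\right) \left(-5343 + \left(101 + 0\right) 15\right) = 33659 \left(-5343 + 101 \cdot 15\right) = 33659 \left(-5343 + 1515\right) = 33659 \left(-3828\right) = -128846652$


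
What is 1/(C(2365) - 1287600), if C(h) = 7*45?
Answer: -1/1287285 ≈ -7.7683e-7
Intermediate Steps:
C(h) = 315
1/(C(2365) - 1287600) = 1/(315 - 1287600) = 1/(-1287285) = -1/1287285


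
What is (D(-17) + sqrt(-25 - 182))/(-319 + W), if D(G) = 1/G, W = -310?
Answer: 1/10693 - 3*I*sqrt(23)/629 ≈ 9.3519e-5 - 0.022874*I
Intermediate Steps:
(D(-17) + sqrt(-25 - 182))/(-319 + W) = (1/(-17) + sqrt(-25 - 182))/(-319 - 310) = (-1/17 + sqrt(-207))/(-629) = (-1/17 + 3*I*sqrt(23))*(-1/629) = 1/10693 - 3*I*sqrt(23)/629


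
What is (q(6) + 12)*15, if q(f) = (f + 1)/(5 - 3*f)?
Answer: 2235/13 ≈ 171.92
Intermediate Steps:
q(f) = (1 + f)/(5 - 3*f)
(q(6) + 12)*15 = ((-1 - 1*6)/(-5 + 3*6) + 12)*15 = ((-1 - 6)/(-5 + 18) + 12)*15 = (-7/13 + 12)*15 = (149/13)*15 = 2235/13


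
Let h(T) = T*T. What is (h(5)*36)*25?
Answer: 22500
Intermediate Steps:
h(T) = T²
(h(5)*36)*25 = (5²*36)*25 = (25*36)*25 = 900*25 = 22500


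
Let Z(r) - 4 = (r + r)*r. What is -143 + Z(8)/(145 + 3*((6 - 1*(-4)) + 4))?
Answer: -2419/17 ≈ -142.29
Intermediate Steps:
Z(r) = 4 + 2*r² (Z(r) = 4 + (r + r)*r = 4 + (2*r)*r = 4 + 2*r²)
-143 + Z(8)/(145 + 3*((6 - 1*(-4)) + 4)) = -143 + (4 + 2*8²)/(145 + 3*((6 - 1*(-4)) + 4)) = -143 + (4 + 2*64)/(145 + 3*((6 + 4) + 4)) = -143 + (4 + 128)/(145 + 3*(10 + 4)) = -143 + 132/(145 + 3*14) = -143 + 132/(145 + 42) = -143 + 132/187 = -143 + (1/187)*132 = -143 + 12/17 = -2419/17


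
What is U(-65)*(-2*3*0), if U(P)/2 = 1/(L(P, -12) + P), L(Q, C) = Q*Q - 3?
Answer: 0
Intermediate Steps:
L(Q, C) = -3 + Q**2 (L(Q, C) = Q**2 - 3 = -3 + Q**2)
U(P) = 2/(-3 + P + P**2) (U(P) = 2/((-3 + P**2) + P) = 2/(-3 + P + P**2))
U(-65)*(-2*3*0) = (2/(-3 - 65 + (-65)**2))*(-2*3*0) = (2/(-3 - 65 + 4225))*(-6*0) = (2/4157)*0 = 0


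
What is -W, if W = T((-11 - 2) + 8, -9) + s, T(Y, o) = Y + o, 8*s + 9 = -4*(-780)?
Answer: -2999/8 ≈ -374.88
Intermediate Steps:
s = 3111/8 (s = -9/8 + (-4*(-780))/8 = -9/8 + (⅛)*3120 = -9/8 + 390 = 3111/8 ≈ 388.88)
W = 2999/8 (W = (((-11 - 2) + 8) - 9) + 3111/8 = ((-13 + 8) - 9) + 3111/8 = (-5 - 9) + 3111/8 = -14 + 3111/8 = 2999/8 ≈ 374.88)
-W = -1*2999/8 = -2999/8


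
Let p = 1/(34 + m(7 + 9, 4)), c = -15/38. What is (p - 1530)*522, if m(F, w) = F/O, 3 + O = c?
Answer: -1508635071/1889 ≈ -7.9864e+5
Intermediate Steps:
c = -15/38 (c = -15*1/38 = -15/38 ≈ -0.39474)
O = -129/38 (O = -3 - 15/38 = -129/38 ≈ -3.3947)
m(F, w) = -38*F/129 (m(F, w) = F/(-129/38) = F*(-38/129) = -38*F/129)
p = 129/3778 (p = 1/(34 - 38*(7 + 9)/129) = 1/(34 - 38/129*16) = 1/(34 - 608/129) = 1/(3778/129) = 129/3778 ≈ 0.034145)
(p - 1530)*522 = (129/3778 - 1530)*522 = -5780211/3778*522 = -1508635071/1889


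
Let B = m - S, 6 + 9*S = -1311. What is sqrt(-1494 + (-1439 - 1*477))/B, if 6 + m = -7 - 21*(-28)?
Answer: 3*I*sqrt(3410)/2164 ≈ 0.080955*I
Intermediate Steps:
m = 575 (m = -6 + (-7 - 21*(-28)) = -6 + (-7 + 588) = -6 + 581 = 575)
S = -439/3 (S = -2/3 + (1/9)*(-1311) = -2/3 - 437/3 = -439/3 ≈ -146.33)
B = 2164/3 (B = 575 - 1*(-439/3) = 575 + 439/3 = 2164/3 ≈ 721.33)
sqrt(-1494 + (-1439 - 1*477))/B = sqrt(-1494 + (-1439 - 1*477))/(2164/3) = sqrt(-1494 + (-1439 - 477))*(3/2164) = sqrt(-1494 - 1916)*(3/2164) = sqrt(-3410)*(3/2164) = (I*sqrt(3410))*(3/2164) = 3*I*sqrt(3410)/2164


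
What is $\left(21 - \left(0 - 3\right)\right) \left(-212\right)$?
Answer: $-5088$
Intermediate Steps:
$\left(21 - \left(0 - 3\right)\right) \left(-212\right) = \left(21 - -3\right) \left(-212\right) = \left(21 + 3\right) \left(-212\right) = 24 \left(-212\right) = -5088$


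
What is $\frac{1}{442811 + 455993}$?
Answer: $\frac{1}{898804} \approx 1.1126 \cdot 10^{-6}$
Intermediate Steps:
$\frac{1}{442811 + 455993} = \frac{1}{898804}$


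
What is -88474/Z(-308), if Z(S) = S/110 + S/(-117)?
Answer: 25878645/49 ≈ 5.2814e+5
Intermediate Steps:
Z(S) = 7*S/12870 (Z(S) = S*(1/110) + S*(-1/117) = S/110 - S/117 = 7*S/12870)
-88474/Z(-308) = -88474/((7/12870)*(-308)) = -88474/(-98/585) = -88474*(-585/98) = 25878645/49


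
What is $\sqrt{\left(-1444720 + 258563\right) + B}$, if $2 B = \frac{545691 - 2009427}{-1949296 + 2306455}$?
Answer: $\frac{i \sqrt{16812163837006681}}{119053} \approx 1089.1 i$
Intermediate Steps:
$B = - \frac{243956}{119053}$ ($B = \frac{\left(545691 - 2009427\right) \frac{1}{-1949296 + 2306455}}{2} = \frac{\left(-1463736\right) \frac{1}{357159}}{2} = \frac{1}{2} \left(- \frac{487912}{119053}\right) = - \frac{243956}{119053} \approx -2.0491$)
$\sqrt{\left(-1444720 + 258563\right) + B} = \sqrt{\left(-1444720 + 258563\right) - \frac{243956}{119053}} = \sqrt{-1186157 - \frac{243956}{119053}} = \sqrt{- \frac{141215793277}{119053}} = \frac{i \sqrt{16812163837006681}}{119053}$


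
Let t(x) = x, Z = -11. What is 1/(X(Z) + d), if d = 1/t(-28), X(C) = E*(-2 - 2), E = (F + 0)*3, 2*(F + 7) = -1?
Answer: 28/2519 ≈ 0.011116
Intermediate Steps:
F = -15/2 (F = -7 + (½)*(-1) = -7 - ½ = -15/2 ≈ -7.5000)
E = -45/2 (E = (-15/2 + 0)*3 = -15/2*3 = -45/2 ≈ -22.500)
X(C) = 90 (X(C) = -45*(-2 - 2)/2 = -45/2*(-4) = 90)
d = -1/28 (d = 1/(-28) = -1/28 ≈ -0.035714)
1/(X(Z) + d) = 1/(90 - 1/28) = 1/(2519/28) = 28/2519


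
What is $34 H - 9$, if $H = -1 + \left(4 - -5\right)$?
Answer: $263$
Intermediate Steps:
$H = 8$ ($H = -1 + \left(4 + 5\right) = -1 + 9 = 8$)
$34 H - 9 = 34 \cdot 8 - 9 = 272 - 9 = 263$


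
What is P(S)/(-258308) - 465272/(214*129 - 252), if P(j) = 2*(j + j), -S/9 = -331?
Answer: -15063678755/883219629 ≈ -17.055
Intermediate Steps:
S = 2979 (S = -9*(-331) = 2979)
P(j) = 4*j (P(j) = 2*(2*j) = 4*j)
P(S)/(-258308) - 465272/(214*129 - 252) = (4*2979)/(-258308) - 465272/(214*129 - 252) = 11916*(-1/258308) - 465272/(27606 - 252) = -2979/64577 - 465272/27354 = -2979/64577 - 465272*1/27354 = -2979/64577 - 232636/13677 = -15063678755/883219629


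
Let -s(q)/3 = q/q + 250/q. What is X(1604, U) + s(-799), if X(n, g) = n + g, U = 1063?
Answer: 2129286/799 ≈ 2664.9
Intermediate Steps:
s(q) = -3 - 750/q (s(q) = -3*(q/q + 250/q) = -3*(1 + 250/q) = -3 - 750/q)
X(n, g) = g + n
X(1604, U) + s(-799) = (1063 + 1604) + (-3 - 750/(-799)) = 2667 + (-3 - 750*(-1/799)) = 2667 + (-3 + 750/799) = 2667 - 1647/799 = 2129286/799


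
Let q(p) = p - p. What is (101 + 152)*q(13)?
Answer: 0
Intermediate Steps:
q(p) = 0
(101 + 152)*q(13) = (101 + 152)*0 = 253*0 = 0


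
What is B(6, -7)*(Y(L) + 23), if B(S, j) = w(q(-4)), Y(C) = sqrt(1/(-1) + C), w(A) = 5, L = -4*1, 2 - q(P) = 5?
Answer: 115 + 5*I*sqrt(5) ≈ 115.0 + 11.18*I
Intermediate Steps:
q(P) = -3 (q(P) = 2 - 1*5 = 2 - 5 = -3)
L = -4
Y(C) = sqrt(-1 + C) (Y(C) = sqrt(1*(-1) + C) = sqrt(-1 + C))
B(S, j) = 5
B(6, -7)*(Y(L) + 23) = 5*(sqrt(-1 - 4) + 23) = 5*(sqrt(-5) + 23) = 5*(I*sqrt(5) + 23) = 5*(23 + I*sqrt(5)) = 115 + 5*I*sqrt(5)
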